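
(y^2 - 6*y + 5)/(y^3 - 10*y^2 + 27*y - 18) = (y - 5)/(y^2 - 9*y + 18)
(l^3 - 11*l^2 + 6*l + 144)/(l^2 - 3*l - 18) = l - 8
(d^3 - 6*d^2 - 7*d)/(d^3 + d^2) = (d - 7)/d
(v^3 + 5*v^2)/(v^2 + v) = v*(v + 5)/(v + 1)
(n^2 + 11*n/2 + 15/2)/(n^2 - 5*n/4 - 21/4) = 2*(2*n^2 + 11*n + 15)/(4*n^2 - 5*n - 21)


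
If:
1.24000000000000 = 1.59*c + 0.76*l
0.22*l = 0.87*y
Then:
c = 0.779874213836478 - 1.89022298456261*y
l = 3.95454545454545*y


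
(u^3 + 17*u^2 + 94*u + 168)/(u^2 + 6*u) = u + 11 + 28/u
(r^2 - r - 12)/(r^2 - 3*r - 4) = (r + 3)/(r + 1)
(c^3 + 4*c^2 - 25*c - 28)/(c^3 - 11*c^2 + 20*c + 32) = (c + 7)/(c - 8)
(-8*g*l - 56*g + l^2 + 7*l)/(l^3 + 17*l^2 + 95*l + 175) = (-8*g + l)/(l^2 + 10*l + 25)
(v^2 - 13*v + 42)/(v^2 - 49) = (v - 6)/(v + 7)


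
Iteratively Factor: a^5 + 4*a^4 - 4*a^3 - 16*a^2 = (a)*(a^4 + 4*a^3 - 4*a^2 - 16*a) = a*(a + 2)*(a^3 + 2*a^2 - 8*a) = a*(a - 2)*(a + 2)*(a^2 + 4*a) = a^2*(a - 2)*(a + 2)*(a + 4)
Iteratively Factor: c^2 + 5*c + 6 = (c + 2)*(c + 3)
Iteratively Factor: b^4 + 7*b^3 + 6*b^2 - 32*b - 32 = (b + 4)*(b^3 + 3*b^2 - 6*b - 8) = (b + 1)*(b + 4)*(b^2 + 2*b - 8) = (b - 2)*(b + 1)*(b + 4)*(b + 4)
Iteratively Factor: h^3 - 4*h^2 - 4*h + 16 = (h - 2)*(h^2 - 2*h - 8) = (h - 2)*(h + 2)*(h - 4)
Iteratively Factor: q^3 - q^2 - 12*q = (q)*(q^2 - q - 12) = q*(q + 3)*(q - 4)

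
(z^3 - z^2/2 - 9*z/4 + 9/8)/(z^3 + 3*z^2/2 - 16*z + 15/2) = (z^2 - 9/4)/(z^2 + 2*z - 15)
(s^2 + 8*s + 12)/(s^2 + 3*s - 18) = (s + 2)/(s - 3)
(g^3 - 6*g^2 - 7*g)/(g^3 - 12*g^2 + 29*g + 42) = g/(g - 6)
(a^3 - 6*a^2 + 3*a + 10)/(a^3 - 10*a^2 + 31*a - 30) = (a + 1)/(a - 3)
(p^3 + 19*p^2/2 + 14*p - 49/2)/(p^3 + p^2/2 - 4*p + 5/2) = (2*p^2 + 21*p + 49)/(2*p^2 + 3*p - 5)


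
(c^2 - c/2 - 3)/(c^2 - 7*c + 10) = (c + 3/2)/(c - 5)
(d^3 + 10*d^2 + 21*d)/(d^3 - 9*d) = (d + 7)/(d - 3)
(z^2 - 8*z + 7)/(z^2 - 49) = (z - 1)/(z + 7)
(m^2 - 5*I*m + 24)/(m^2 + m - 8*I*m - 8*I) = (m + 3*I)/(m + 1)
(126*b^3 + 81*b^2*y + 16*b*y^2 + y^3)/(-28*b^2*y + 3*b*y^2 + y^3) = (18*b^2 + 9*b*y + y^2)/(y*(-4*b + y))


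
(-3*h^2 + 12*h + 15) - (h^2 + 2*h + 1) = -4*h^2 + 10*h + 14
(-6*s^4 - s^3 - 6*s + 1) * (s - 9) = -6*s^5 + 53*s^4 + 9*s^3 - 6*s^2 + 55*s - 9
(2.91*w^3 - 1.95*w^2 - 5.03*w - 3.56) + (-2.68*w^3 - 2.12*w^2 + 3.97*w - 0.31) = 0.23*w^3 - 4.07*w^2 - 1.06*w - 3.87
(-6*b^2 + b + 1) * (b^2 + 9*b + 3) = -6*b^4 - 53*b^3 - 8*b^2 + 12*b + 3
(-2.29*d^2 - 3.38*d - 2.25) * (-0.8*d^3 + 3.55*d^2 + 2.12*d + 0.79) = 1.832*d^5 - 5.4255*d^4 - 15.0538*d^3 - 16.9622*d^2 - 7.4402*d - 1.7775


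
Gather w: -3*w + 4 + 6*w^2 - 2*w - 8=6*w^2 - 5*w - 4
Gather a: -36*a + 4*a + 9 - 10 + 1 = -32*a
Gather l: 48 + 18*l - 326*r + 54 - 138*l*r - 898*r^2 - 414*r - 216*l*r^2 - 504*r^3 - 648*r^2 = l*(-216*r^2 - 138*r + 18) - 504*r^3 - 1546*r^2 - 740*r + 102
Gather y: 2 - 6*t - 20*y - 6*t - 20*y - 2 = -12*t - 40*y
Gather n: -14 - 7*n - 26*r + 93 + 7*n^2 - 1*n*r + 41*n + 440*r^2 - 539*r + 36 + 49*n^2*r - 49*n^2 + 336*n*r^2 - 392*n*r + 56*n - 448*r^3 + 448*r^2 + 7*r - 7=n^2*(49*r - 42) + n*(336*r^2 - 393*r + 90) - 448*r^3 + 888*r^2 - 558*r + 108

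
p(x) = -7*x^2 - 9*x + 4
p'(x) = -14*x - 9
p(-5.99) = -193.25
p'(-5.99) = 74.86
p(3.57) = -117.34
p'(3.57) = -58.98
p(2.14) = -47.32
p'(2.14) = -38.96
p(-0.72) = 6.85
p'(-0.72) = 1.08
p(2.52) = -63.13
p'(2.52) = -44.28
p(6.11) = -312.31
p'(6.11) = -94.54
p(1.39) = -22.03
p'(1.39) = -28.46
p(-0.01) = 4.09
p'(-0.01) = -8.86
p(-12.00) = -896.00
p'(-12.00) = 159.00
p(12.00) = -1112.00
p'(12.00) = -177.00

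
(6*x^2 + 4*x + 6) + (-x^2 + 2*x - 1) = 5*x^2 + 6*x + 5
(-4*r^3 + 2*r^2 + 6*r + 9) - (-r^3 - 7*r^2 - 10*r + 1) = -3*r^3 + 9*r^2 + 16*r + 8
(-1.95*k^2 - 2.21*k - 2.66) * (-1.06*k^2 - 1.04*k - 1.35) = 2.067*k^4 + 4.3706*k^3 + 7.7505*k^2 + 5.7499*k + 3.591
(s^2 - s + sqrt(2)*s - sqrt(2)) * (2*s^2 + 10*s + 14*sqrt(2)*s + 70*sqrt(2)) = 2*s^4 + 8*s^3 + 16*sqrt(2)*s^3 + 18*s^2 + 64*sqrt(2)*s^2 - 80*sqrt(2)*s + 112*s - 140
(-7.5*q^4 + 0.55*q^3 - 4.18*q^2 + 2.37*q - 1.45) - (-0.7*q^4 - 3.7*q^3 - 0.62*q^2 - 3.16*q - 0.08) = -6.8*q^4 + 4.25*q^3 - 3.56*q^2 + 5.53*q - 1.37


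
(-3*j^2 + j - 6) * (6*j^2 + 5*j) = -18*j^4 - 9*j^3 - 31*j^2 - 30*j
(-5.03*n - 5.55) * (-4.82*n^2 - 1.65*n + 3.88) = 24.2446*n^3 + 35.0505*n^2 - 10.3589*n - 21.534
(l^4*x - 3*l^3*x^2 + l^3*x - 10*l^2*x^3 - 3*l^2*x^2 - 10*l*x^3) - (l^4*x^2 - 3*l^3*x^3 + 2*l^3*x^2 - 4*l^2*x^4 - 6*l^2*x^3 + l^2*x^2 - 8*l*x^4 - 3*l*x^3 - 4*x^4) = -l^4*x^2 + l^4*x + 3*l^3*x^3 - 5*l^3*x^2 + l^3*x + 4*l^2*x^4 - 4*l^2*x^3 - 4*l^2*x^2 + 8*l*x^4 - 7*l*x^3 + 4*x^4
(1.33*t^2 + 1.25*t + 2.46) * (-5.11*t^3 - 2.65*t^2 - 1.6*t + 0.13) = -6.7963*t^5 - 9.912*t^4 - 18.0111*t^3 - 8.3461*t^2 - 3.7735*t + 0.3198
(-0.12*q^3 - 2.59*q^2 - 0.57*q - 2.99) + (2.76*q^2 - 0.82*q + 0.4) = -0.12*q^3 + 0.17*q^2 - 1.39*q - 2.59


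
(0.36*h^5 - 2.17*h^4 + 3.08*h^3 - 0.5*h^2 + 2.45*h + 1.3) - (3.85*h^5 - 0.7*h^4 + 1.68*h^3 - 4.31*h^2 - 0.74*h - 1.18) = -3.49*h^5 - 1.47*h^4 + 1.4*h^3 + 3.81*h^2 + 3.19*h + 2.48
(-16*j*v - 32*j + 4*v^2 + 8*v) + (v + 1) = -16*j*v - 32*j + 4*v^2 + 9*v + 1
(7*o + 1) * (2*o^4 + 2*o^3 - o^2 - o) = 14*o^5 + 16*o^4 - 5*o^3 - 8*o^2 - o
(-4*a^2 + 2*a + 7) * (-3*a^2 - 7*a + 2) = 12*a^4 + 22*a^3 - 43*a^2 - 45*a + 14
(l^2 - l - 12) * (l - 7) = l^3 - 8*l^2 - 5*l + 84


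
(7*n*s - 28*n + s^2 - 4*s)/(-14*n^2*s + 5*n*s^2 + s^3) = (s - 4)/(s*(-2*n + s))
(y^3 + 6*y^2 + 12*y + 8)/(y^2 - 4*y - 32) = (y^3 + 6*y^2 + 12*y + 8)/(y^2 - 4*y - 32)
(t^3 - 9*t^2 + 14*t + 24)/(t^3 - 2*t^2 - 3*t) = (t^2 - 10*t + 24)/(t*(t - 3))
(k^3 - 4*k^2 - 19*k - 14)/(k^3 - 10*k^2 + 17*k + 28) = (k + 2)/(k - 4)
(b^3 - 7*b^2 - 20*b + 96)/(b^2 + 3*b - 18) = (b^2 - 4*b - 32)/(b + 6)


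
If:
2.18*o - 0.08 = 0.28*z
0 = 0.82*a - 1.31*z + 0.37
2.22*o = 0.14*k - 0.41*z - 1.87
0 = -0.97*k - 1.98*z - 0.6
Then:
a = -3.77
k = 3.62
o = -0.23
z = -2.08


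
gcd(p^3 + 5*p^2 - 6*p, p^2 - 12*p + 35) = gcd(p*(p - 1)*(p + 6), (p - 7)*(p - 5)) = 1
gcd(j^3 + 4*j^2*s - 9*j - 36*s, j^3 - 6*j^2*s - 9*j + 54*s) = j^2 - 9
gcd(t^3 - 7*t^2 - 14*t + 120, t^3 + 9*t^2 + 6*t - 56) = t + 4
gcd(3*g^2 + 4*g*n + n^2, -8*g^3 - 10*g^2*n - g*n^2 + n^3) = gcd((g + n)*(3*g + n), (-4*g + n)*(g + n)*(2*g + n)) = g + n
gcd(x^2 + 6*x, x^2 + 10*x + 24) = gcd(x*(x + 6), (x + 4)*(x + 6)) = x + 6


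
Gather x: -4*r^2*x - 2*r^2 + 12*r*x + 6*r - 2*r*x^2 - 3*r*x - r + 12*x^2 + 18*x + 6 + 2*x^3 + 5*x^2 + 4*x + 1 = -2*r^2 + 5*r + 2*x^3 + x^2*(17 - 2*r) + x*(-4*r^2 + 9*r + 22) + 7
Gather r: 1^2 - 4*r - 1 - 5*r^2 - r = -5*r^2 - 5*r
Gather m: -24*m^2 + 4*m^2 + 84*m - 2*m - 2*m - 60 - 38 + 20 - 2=-20*m^2 + 80*m - 80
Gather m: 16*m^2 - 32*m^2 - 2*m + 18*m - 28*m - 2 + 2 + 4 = -16*m^2 - 12*m + 4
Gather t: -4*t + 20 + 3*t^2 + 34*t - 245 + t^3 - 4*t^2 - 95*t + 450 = t^3 - t^2 - 65*t + 225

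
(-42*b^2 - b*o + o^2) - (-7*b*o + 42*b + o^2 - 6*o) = -42*b^2 + 6*b*o - 42*b + 6*o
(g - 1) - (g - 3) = 2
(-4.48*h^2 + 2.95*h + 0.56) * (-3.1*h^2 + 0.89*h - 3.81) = 13.888*h^4 - 13.1322*h^3 + 17.9583*h^2 - 10.7411*h - 2.1336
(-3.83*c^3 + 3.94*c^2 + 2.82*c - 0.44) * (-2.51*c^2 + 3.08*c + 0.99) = 9.6133*c^5 - 21.6858*c^4 + 1.2653*c^3 + 13.6906*c^2 + 1.4366*c - 0.4356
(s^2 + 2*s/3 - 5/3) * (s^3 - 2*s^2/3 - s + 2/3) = s^5 - 28*s^3/9 + 10*s^2/9 + 19*s/9 - 10/9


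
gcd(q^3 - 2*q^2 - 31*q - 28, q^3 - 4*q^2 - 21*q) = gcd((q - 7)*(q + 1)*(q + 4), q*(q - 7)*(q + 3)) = q - 7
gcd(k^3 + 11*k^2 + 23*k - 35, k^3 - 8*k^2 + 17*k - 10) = k - 1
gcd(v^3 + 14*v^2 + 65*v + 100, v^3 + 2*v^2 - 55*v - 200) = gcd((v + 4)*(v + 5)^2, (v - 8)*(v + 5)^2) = v^2 + 10*v + 25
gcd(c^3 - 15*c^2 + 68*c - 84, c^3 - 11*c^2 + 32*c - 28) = c^2 - 9*c + 14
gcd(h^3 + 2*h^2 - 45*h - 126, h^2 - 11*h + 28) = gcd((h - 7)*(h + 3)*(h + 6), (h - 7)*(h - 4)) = h - 7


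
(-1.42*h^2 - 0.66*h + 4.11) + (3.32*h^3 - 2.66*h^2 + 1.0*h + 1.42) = 3.32*h^3 - 4.08*h^2 + 0.34*h + 5.53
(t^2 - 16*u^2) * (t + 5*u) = t^3 + 5*t^2*u - 16*t*u^2 - 80*u^3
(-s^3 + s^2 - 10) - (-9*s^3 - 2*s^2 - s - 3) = 8*s^3 + 3*s^2 + s - 7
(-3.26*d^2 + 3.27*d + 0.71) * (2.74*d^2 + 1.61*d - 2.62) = -8.9324*d^4 + 3.7112*d^3 + 15.7513*d^2 - 7.4243*d - 1.8602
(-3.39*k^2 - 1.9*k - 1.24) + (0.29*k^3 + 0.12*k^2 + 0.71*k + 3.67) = 0.29*k^3 - 3.27*k^2 - 1.19*k + 2.43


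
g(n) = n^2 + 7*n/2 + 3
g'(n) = 2*n + 7/2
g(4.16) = 34.87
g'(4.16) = 11.82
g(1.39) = 9.80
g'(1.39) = 6.28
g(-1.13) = 0.32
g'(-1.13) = 1.24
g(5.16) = 47.69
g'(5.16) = 13.82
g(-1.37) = 0.08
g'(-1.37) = 0.76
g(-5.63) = 14.99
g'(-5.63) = -7.76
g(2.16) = 15.23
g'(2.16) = 7.82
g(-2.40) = 0.36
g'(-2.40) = -1.30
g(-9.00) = 52.50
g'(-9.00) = -14.50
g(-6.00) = 18.00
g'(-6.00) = -8.50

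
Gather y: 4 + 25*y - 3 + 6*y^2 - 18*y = 6*y^2 + 7*y + 1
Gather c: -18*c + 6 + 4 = 10 - 18*c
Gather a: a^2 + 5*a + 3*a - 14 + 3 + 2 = a^2 + 8*a - 9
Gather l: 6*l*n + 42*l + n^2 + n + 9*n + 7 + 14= l*(6*n + 42) + n^2 + 10*n + 21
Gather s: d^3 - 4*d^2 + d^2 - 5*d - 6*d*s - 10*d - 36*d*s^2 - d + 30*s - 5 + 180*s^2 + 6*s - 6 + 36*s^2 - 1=d^3 - 3*d^2 - 16*d + s^2*(216 - 36*d) + s*(36 - 6*d) - 12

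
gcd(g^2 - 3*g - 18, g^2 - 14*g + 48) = g - 6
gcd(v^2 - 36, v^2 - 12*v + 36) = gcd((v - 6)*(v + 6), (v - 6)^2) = v - 6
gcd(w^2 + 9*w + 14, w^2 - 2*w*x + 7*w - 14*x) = w + 7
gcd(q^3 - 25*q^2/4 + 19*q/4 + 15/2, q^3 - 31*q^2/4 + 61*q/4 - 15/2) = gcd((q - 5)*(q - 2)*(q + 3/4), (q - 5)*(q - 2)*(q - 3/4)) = q^2 - 7*q + 10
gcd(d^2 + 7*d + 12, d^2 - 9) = d + 3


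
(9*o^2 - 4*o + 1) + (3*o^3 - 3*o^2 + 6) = 3*o^3 + 6*o^2 - 4*o + 7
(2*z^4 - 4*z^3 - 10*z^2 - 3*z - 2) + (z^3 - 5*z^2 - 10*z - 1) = 2*z^4 - 3*z^3 - 15*z^2 - 13*z - 3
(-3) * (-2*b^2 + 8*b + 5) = 6*b^2 - 24*b - 15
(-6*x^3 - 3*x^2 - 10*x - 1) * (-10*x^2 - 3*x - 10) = 60*x^5 + 48*x^4 + 169*x^3 + 70*x^2 + 103*x + 10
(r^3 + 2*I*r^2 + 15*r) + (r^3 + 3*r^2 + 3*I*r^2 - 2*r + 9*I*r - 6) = 2*r^3 + 3*r^2 + 5*I*r^2 + 13*r + 9*I*r - 6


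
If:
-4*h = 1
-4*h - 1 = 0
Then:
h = -1/4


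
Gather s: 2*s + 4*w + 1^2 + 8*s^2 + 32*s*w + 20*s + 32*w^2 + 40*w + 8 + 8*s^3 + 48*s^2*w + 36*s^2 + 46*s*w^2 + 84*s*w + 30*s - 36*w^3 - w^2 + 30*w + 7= 8*s^3 + s^2*(48*w + 44) + s*(46*w^2 + 116*w + 52) - 36*w^3 + 31*w^2 + 74*w + 16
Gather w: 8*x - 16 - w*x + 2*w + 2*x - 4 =w*(2 - x) + 10*x - 20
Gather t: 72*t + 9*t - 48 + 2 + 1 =81*t - 45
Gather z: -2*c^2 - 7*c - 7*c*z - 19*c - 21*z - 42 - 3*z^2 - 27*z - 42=-2*c^2 - 26*c - 3*z^2 + z*(-7*c - 48) - 84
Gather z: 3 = 3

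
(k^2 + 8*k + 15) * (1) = k^2 + 8*k + 15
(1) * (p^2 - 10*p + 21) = p^2 - 10*p + 21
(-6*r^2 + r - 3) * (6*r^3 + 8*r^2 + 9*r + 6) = -36*r^5 - 42*r^4 - 64*r^3 - 51*r^2 - 21*r - 18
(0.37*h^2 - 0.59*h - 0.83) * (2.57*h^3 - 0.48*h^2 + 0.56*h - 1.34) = 0.9509*h^5 - 1.6939*h^4 - 1.6427*h^3 - 0.4278*h^2 + 0.3258*h + 1.1122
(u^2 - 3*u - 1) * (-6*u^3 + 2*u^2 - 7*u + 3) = -6*u^5 + 20*u^4 - 7*u^3 + 22*u^2 - 2*u - 3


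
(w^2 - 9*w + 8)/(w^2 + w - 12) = (w^2 - 9*w + 8)/(w^2 + w - 12)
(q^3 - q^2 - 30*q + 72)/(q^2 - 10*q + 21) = (q^2 + 2*q - 24)/(q - 7)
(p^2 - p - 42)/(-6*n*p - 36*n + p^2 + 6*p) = (p - 7)/(-6*n + p)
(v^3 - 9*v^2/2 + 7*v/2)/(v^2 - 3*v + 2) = v*(2*v - 7)/(2*(v - 2))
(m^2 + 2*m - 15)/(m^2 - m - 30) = (m - 3)/(m - 6)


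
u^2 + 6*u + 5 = (u + 1)*(u + 5)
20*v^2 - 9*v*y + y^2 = (-5*v + y)*(-4*v + y)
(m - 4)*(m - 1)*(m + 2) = m^3 - 3*m^2 - 6*m + 8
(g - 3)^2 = g^2 - 6*g + 9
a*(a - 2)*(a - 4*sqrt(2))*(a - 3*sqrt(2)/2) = a^4 - 11*sqrt(2)*a^3/2 - 2*a^3 + 12*a^2 + 11*sqrt(2)*a^2 - 24*a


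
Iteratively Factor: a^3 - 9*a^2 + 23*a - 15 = (a - 1)*(a^2 - 8*a + 15) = (a - 3)*(a - 1)*(a - 5)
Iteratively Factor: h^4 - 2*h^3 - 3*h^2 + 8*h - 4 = (h - 1)*(h^3 - h^2 - 4*h + 4) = (h - 1)*(h + 2)*(h^2 - 3*h + 2) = (h - 1)^2*(h + 2)*(h - 2)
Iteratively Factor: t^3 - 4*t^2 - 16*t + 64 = (t - 4)*(t^2 - 16) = (t - 4)*(t + 4)*(t - 4)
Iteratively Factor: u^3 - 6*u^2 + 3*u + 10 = (u + 1)*(u^2 - 7*u + 10) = (u - 5)*(u + 1)*(u - 2)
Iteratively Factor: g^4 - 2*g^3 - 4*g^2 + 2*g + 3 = (g - 1)*(g^3 - g^2 - 5*g - 3) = (g - 1)*(g + 1)*(g^2 - 2*g - 3) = (g - 3)*(g - 1)*(g + 1)*(g + 1)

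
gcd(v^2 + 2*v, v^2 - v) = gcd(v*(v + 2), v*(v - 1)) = v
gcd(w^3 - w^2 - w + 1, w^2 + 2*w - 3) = w - 1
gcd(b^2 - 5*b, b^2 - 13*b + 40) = b - 5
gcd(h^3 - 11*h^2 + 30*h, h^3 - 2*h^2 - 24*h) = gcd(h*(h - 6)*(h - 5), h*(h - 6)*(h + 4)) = h^2 - 6*h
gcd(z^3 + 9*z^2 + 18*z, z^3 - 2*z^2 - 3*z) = z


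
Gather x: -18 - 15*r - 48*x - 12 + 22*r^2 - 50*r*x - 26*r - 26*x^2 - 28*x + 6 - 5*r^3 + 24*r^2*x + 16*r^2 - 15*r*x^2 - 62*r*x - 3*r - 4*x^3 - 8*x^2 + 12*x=-5*r^3 + 38*r^2 - 44*r - 4*x^3 + x^2*(-15*r - 34) + x*(24*r^2 - 112*r - 64) - 24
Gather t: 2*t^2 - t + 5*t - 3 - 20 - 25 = 2*t^2 + 4*t - 48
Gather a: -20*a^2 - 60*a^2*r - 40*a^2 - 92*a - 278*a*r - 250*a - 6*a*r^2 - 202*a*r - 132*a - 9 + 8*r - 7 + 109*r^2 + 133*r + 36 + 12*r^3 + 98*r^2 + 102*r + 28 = a^2*(-60*r - 60) + a*(-6*r^2 - 480*r - 474) + 12*r^3 + 207*r^2 + 243*r + 48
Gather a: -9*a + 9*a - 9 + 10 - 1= 0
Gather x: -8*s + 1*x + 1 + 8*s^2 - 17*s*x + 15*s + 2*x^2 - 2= 8*s^2 + 7*s + 2*x^2 + x*(1 - 17*s) - 1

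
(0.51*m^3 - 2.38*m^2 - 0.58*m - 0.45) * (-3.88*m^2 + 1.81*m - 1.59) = -1.9788*m^5 + 10.1575*m^4 - 2.8683*m^3 + 4.4804*m^2 + 0.1077*m + 0.7155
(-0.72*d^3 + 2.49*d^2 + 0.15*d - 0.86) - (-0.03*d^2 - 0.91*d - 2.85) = -0.72*d^3 + 2.52*d^2 + 1.06*d + 1.99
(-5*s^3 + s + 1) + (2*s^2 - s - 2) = -5*s^3 + 2*s^2 - 1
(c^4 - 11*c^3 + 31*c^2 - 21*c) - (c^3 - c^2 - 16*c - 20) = c^4 - 12*c^3 + 32*c^2 - 5*c + 20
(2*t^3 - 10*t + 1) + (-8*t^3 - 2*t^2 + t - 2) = -6*t^3 - 2*t^2 - 9*t - 1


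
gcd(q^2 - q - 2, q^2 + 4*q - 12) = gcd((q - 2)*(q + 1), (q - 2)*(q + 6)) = q - 2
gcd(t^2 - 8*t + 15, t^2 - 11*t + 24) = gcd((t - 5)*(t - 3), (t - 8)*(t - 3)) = t - 3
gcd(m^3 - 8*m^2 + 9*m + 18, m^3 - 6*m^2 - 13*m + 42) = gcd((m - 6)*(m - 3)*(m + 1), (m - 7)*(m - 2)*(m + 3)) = 1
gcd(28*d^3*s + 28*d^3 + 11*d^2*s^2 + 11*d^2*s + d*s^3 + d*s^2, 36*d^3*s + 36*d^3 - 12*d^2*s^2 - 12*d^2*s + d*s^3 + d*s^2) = d*s + d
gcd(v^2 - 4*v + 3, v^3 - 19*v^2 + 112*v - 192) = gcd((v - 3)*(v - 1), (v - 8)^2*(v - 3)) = v - 3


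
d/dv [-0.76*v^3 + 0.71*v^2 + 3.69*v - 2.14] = -2.28*v^2 + 1.42*v + 3.69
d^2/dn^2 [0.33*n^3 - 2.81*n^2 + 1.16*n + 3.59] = 1.98*n - 5.62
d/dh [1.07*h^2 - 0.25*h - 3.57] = 2.14*h - 0.25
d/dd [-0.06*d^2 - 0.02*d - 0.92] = -0.12*d - 0.02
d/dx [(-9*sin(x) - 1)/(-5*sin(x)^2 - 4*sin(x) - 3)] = (-45*sin(x)^2 - 10*sin(x) + 23)*cos(x)/(5*sin(x)^2 + 4*sin(x) + 3)^2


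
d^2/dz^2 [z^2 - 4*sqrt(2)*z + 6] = 2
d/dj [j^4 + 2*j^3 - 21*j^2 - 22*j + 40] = 4*j^3 + 6*j^2 - 42*j - 22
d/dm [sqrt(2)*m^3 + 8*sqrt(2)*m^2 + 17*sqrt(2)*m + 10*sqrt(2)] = sqrt(2)*(3*m^2 + 16*m + 17)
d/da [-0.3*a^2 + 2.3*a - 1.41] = 2.3 - 0.6*a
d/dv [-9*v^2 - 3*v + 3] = -18*v - 3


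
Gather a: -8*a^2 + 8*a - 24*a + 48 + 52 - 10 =-8*a^2 - 16*a + 90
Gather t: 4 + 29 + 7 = 40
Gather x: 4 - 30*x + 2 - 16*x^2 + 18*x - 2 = -16*x^2 - 12*x + 4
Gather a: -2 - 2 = -4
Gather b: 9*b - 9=9*b - 9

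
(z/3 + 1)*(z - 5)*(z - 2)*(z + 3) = z^4/3 - z^3/3 - 23*z^2/3 - z + 30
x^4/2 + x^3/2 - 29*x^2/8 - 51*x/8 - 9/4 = (x/2 + 1)*(x - 3)*(x + 1/2)*(x + 3/2)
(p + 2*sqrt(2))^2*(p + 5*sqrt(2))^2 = p^4 + 14*sqrt(2)*p^3 + 138*p^2 + 280*sqrt(2)*p + 400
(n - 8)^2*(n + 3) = n^3 - 13*n^2 + 16*n + 192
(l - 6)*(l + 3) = l^2 - 3*l - 18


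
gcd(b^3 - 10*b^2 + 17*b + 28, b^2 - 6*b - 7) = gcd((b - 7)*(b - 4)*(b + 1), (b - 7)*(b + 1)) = b^2 - 6*b - 7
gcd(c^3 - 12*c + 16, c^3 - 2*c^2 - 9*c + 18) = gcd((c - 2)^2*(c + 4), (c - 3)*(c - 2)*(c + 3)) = c - 2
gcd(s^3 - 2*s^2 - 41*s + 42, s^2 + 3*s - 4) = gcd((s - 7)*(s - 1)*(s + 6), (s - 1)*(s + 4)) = s - 1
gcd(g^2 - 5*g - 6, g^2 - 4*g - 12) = g - 6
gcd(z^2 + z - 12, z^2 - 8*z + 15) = z - 3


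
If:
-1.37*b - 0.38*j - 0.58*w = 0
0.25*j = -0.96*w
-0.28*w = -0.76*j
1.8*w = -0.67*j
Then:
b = 0.00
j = 0.00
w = 0.00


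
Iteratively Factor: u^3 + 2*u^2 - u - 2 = (u - 1)*(u^2 + 3*u + 2) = (u - 1)*(u + 2)*(u + 1)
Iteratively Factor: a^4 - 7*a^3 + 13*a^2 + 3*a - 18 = (a - 2)*(a^3 - 5*a^2 + 3*a + 9) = (a - 3)*(a - 2)*(a^2 - 2*a - 3) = (a - 3)^2*(a - 2)*(a + 1)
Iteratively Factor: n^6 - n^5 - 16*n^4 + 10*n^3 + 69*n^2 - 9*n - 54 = (n - 1)*(n^5 - 16*n^3 - 6*n^2 + 63*n + 54) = (n - 1)*(n + 2)*(n^4 - 2*n^3 - 12*n^2 + 18*n + 27) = (n - 3)*(n - 1)*(n + 2)*(n^3 + n^2 - 9*n - 9) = (n - 3)*(n - 1)*(n + 2)*(n + 3)*(n^2 - 2*n - 3) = (n - 3)*(n - 1)*(n + 1)*(n + 2)*(n + 3)*(n - 3)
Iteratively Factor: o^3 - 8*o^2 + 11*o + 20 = (o - 4)*(o^2 - 4*o - 5) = (o - 5)*(o - 4)*(o + 1)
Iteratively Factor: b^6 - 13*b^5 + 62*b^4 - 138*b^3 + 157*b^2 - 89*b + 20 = (b - 1)*(b^5 - 12*b^4 + 50*b^3 - 88*b^2 + 69*b - 20) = (b - 5)*(b - 1)*(b^4 - 7*b^3 + 15*b^2 - 13*b + 4) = (b - 5)*(b - 1)^2*(b^3 - 6*b^2 + 9*b - 4) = (b - 5)*(b - 1)^3*(b^2 - 5*b + 4) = (b - 5)*(b - 1)^4*(b - 4)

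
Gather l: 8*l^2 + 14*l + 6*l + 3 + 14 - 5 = 8*l^2 + 20*l + 12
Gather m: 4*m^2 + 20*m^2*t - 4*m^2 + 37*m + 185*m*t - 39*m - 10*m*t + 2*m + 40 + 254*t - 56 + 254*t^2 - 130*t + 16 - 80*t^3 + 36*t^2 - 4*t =20*m^2*t + 175*m*t - 80*t^3 + 290*t^2 + 120*t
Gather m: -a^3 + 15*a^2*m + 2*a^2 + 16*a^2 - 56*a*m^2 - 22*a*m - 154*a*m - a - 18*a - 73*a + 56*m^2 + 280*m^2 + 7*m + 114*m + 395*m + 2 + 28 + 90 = -a^3 + 18*a^2 - 92*a + m^2*(336 - 56*a) + m*(15*a^2 - 176*a + 516) + 120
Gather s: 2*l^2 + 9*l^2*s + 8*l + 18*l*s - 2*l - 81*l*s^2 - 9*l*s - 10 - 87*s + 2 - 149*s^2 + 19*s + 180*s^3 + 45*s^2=2*l^2 + 6*l + 180*s^3 + s^2*(-81*l - 104) + s*(9*l^2 + 9*l - 68) - 8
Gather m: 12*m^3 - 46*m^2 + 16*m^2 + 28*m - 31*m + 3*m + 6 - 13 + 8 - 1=12*m^3 - 30*m^2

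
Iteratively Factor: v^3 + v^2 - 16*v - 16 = (v + 1)*(v^2 - 16) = (v + 1)*(v + 4)*(v - 4)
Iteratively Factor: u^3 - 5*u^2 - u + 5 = (u - 5)*(u^2 - 1) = (u - 5)*(u + 1)*(u - 1)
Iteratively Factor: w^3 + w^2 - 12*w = (w)*(w^2 + w - 12) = w*(w + 4)*(w - 3)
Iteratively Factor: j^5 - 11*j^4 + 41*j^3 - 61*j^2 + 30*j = (j)*(j^4 - 11*j^3 + 41*j^2 - 61*j + 30) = j*(j - 5)*(j^3 - 6*j^2 + 11*j - 6) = j*(j - 5)*(j - 3)*(j^2 - 3*j + 2) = j*(j - 5)*(j - 3)*(j - 1)*(j - 2)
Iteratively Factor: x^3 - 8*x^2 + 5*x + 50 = (x - 5)*(x^2 - 3*x - 10) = (x - 5)*(x + 2)*(x - 5)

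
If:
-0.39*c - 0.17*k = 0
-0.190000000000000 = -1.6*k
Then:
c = -0.05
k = 0.12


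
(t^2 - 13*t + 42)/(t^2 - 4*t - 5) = (-t^2 + 13*t - 42)/(-t^2 + 4*t + 5)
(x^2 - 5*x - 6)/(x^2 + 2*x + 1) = (x - 6)/(x + 1)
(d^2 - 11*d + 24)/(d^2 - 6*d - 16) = (d - 3)/(d + 2)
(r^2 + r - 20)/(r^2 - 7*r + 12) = (r + 5)/(r - 3)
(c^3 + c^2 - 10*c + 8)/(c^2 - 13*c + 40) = (c^3 + c^2 - 10*c + 8)/(c^2 - 13*c + 40)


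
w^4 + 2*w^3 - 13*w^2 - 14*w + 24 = (w - 3)*(w - 1)*(w + 2)*(w + 4)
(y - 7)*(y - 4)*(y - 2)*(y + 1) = y^4 - 12*y^3 + 37*y^2 - 6*y - 56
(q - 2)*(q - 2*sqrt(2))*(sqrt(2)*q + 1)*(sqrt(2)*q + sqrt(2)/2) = 2*q^4 - 3*sqrt(2)*q^3 - 3*q^3 - 6*q^2 + 9*sqrt(2)*q^2/2 + 3*sqrt(2)*q + 6*q + 4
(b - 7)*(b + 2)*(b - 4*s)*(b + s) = b^4 - 3*b^3*s - 5*b^3 - 4*b^2*s^2 + 15*b^2*s - 14*b^2 + 20*b*s^2 + 42*b*s + 56*s^2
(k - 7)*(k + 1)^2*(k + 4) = k^4 - k^3 - 33*k^2 - 59*k - 28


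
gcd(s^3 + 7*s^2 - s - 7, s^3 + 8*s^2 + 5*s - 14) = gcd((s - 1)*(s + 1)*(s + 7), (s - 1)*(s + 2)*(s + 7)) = s^2 + 6*s - 7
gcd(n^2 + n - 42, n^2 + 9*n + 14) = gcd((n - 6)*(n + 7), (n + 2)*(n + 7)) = n + 7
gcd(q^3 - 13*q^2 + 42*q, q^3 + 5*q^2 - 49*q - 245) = q - 7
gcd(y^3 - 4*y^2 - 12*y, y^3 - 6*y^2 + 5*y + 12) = 1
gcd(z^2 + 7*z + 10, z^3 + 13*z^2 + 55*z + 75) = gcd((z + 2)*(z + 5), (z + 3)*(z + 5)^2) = z + 5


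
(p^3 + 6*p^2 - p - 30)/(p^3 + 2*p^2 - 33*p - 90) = (p - 2)/(p - 6)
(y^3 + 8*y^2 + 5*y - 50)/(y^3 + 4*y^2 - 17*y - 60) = (y^2 + 3*y - 10)/(y^2 - y - 12)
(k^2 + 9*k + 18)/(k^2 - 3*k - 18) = (k + 6)/(k - 6)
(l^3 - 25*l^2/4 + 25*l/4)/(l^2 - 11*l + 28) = l*(4*l^2 - 25*l + 25)/(4*(l^2 - 11*l + 28))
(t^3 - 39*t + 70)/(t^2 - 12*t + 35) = (t^2 + 5*t - 14)/(t - 7)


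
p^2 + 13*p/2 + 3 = (p + 1/2)*(p + 6)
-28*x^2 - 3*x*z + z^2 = (-7*x + z)*(4*x + z)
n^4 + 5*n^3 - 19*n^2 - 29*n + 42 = (n - 3)*(n - 1)*(n + 2)*(n + 7)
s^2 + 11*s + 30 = (s + 5)*(s + 6)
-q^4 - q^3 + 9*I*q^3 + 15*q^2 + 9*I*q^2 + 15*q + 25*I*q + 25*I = (q - 5*I)^2*(-I*q + 1)*(-I*q - I)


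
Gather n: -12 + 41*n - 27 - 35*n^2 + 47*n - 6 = -35*n^2 + 88*n - 45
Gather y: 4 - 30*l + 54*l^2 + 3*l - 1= 54*l^2 - 27*l + 3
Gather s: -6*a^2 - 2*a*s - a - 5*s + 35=-6*a^2 - a + s*(-2*a - 5) + 35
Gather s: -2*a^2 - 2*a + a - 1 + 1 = -2*a^2 - a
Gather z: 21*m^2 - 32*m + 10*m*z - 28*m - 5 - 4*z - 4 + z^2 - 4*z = 21*m^2 - 60*m + z^2 + z*(10*m - 8) - 9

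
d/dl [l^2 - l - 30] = 2*l - 1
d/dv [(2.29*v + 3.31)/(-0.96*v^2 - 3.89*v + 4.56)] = (2.1984*v^2 + 6.3552*v + 23.3183)/(0.9216*v^4 + 7.4688*v^3 + 6.3769*v^2 - 35.4768*v + 20.7936)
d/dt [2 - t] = -1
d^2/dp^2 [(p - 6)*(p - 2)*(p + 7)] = 6*p - 2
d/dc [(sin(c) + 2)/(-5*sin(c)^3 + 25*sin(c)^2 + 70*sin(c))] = (2*sin(c) - 7)*cos(c)/(5*(sin(c) - 7)^2*sin(c)^2)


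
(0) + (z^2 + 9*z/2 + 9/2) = z^2 + 9*z/2 + 9/2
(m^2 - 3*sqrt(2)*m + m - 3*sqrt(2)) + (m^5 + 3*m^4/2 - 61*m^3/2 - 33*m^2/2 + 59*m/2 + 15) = m^5 + 3*m^4/2 - 61*m^3/2 - 31*m^2/2 - 3*sqrt(2)*m + 61*m/2 - 3*sqrt(2) + 15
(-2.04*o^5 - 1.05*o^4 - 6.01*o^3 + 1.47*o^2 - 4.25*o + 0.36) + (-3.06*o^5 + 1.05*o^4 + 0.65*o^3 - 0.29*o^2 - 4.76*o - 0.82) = -5.1*o^5 - 5.36*o^3 + 1.18*o^2 - 9.01*o - 0.46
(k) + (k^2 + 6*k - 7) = k^2 + 7*k - 7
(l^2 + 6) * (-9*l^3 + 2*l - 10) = -9*l^5 - 52*l^3 - 10*l^2 + 12*l - 60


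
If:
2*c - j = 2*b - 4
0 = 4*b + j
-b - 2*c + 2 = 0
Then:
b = -6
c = 4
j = 24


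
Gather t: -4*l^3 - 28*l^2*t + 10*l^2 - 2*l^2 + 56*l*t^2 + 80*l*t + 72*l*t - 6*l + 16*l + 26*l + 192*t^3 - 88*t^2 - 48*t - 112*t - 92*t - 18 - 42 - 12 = -4*l^3 + 8*l^2 + 36*l + 192*t^3 + t^2*(56*l - 88) + t*(-28*l^2 + 152*l - 252) - 72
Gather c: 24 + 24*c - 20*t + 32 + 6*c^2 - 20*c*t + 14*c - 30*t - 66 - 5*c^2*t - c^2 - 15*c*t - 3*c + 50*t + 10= c^2*(5 - 5*t) + c*(35 - 35*t)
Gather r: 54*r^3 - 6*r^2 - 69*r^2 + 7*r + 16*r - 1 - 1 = 54*r^3 - 75*r^2 + 23*r - 2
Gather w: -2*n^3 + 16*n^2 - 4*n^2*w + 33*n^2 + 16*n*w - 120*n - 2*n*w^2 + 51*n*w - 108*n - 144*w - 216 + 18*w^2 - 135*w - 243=-2*n^3 + 49*n^2 - 228*n + w^2*(18 - 2*n) + w*(-4*n^2 + 67*n - 279) - 459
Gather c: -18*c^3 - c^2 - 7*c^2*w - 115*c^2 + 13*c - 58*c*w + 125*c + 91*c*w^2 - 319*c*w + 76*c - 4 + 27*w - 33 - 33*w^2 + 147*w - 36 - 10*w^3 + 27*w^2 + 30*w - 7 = -18*c^3 + c^2*(-7*w - 116) + c*(91*w^2 - 377*w + 214) - 10*w^3 - 6*w^2 + 204*w - 80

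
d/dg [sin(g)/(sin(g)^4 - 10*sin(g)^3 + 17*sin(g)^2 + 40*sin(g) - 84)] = (-3*sin(g)^4 + 20*sin(g)^3 - 17*sin(g)^2 - 84)*cos(g)/((sin(g) - 7)^2*(sin(g) - 3)^2*(sin(g) - 2)^2*(sin(g) + 2)^2)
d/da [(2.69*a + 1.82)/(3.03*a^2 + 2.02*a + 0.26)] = (8.1507*a^2 + 5.4338*a - (2.69*a + 1.82)*(6.06*a + 2.02) + 0.6994)/(3.03*a^2 + 2.02*a + 0.26)^2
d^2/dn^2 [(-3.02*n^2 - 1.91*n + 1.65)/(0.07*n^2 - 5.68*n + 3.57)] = (-1.38777878078145e-17*n^4 - 2.420222*n^3 + 4.57669799999996*n^2 - 1.07238599999998*n - 48.798378)/(0.000343*n^6 - 0.083496*n^5 + 6.827583*n^4 - 191.767024*n^3 + 348.206733*n^2 - 217.173096*n + 45.499293)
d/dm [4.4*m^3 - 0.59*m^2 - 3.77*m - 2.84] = 13.2*m^2 - 1.18*m - 3.77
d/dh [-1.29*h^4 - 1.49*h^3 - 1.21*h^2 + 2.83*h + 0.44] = -5.16*h^3 - 4.47*h^2 - 2.42*h + 2.83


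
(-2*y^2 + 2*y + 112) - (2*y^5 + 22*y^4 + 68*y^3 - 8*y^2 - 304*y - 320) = -2*y^5 - 22*y^4 - 68*y^3 + 6*y^2 + 306*y + 432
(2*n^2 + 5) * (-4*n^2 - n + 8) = -8*n^4 - 2*n^3 - 4*n^2 - 5*n + 40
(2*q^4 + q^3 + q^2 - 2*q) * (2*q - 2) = 4*q^5 - 2*q^4 - 6*q^2 + 4*q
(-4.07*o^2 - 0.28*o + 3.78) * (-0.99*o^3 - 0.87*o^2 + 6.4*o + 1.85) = 4.0293*o^5 + 3.8181*o^4 - 29.5466*o^3 - 12.6101*o^2 + 23.674*o + 6.993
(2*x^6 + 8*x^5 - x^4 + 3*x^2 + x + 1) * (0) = 0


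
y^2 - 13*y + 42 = (y - 7)*(y - 6)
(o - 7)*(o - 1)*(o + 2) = o^3 - 6*o^2 - 9*o + 14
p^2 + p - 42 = (p - 6)*(p + 7)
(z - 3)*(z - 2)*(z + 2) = z^3 - 3*z^2 - 4*z + 12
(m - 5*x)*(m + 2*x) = m^2 - 3*m*x - 10*x^2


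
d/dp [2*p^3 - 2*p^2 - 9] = 2*p*(3*p - 2)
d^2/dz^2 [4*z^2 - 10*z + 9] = 8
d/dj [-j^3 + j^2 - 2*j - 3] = -3*j^2 + 2*j - 2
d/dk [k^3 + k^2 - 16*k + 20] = 3*k^2 + 2*k - 16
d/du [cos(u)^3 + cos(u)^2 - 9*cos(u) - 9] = (-3*cos(u)^2 - 2*cos(u) + 9)*sin(u)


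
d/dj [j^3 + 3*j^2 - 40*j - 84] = 3*j^2 + 6*j - 40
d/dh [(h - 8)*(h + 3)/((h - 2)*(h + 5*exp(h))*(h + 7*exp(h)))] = (-(h - 8)*(h - 2)*(h + 3)*(h + 5*exp(h))*(7*exp(h) + 1) - (h - 8)*(h - 2)*(h + 3)*(h + 7*exp(h))*(5*exp(h) + 1) - (h - 8)*(h + 3)*(h + 5*exp(h))*(h + 7*exp(h)) + (h - 2)*(h + 5*exp(h))*(h + 7*exp(h))*(2*h - 5))/((h - 2)^2*(h + 5*exp(h))^2*(h + 7*exp(h))^2)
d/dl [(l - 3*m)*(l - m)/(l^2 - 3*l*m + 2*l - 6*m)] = (m + 2)/(l^2 + 4*l + 4)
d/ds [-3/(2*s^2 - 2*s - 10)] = 3*(2*s - 1)/(2*(-s^2 + s + 5)^2)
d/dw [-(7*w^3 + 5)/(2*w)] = -7*w + 5/(2*w^2)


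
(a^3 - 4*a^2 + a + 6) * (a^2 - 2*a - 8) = a^5 - 6*a^4 + a^3 + 36*a^2 - 20*a - 48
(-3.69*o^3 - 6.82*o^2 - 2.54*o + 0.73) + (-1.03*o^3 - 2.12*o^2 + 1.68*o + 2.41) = -4.72*o^3 - 8.94*o^2 - 0.86*o + 3.14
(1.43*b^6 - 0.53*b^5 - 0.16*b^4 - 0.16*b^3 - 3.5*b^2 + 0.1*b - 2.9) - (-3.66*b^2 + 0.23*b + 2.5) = 1.43*b^6 - 0.53*b^5 - 0.16*b^4 - 0.16*b^3 + 0.16*b^2 - 0.13*b - 5.4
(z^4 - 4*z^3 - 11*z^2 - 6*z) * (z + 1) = z^5 - 3*z^4 - 15*z^3 - 17*z^2 - 6*z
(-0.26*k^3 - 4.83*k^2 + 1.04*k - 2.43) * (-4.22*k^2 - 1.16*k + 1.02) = 1.0972*k^5 + 20.6842*k^4 + 0.948799999999999*k^3 + 4.1216*k^2 + 3.8796*k - 2.4786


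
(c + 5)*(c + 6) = c^2 + 11*c + 30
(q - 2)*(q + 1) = q^2 - q - 2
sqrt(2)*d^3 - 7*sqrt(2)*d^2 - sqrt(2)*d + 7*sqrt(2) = (d - 7)*(d - 1)*(sqrt(2)*d + sqrt(2))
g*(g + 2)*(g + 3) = g^3 + 5*g^2 + 6*g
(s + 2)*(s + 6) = s^2 + 8*s + 12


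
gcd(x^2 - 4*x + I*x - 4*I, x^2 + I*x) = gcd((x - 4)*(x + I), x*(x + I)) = x + I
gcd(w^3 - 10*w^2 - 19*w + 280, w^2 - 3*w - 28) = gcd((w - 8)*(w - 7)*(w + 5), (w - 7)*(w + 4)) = w - 7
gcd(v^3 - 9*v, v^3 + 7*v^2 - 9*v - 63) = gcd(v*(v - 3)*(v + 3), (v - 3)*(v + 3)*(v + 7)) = v^2 - 9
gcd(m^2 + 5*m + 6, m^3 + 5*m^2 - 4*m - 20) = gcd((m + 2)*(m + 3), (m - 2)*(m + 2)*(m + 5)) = m + 2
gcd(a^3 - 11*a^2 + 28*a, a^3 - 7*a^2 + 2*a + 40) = a - 4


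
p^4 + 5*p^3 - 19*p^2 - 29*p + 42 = (p - 3)*(p - 1)*(p + 2)*(p + 7)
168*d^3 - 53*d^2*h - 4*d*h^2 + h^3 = (-8*d + h)*(-3*d + h)*(7*d + h)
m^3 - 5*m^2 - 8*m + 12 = (m - 6)*(m - 1)*(m + 2)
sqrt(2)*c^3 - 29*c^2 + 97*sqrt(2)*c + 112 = (c - 8*sqrt(2))*(c - 7*sqrt(2))*(sqrt(2)*c + 1)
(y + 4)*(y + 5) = y^2 + 9*y + 20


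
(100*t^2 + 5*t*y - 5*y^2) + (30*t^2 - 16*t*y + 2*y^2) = 130*t^2 - 11*t*y - 3*y^2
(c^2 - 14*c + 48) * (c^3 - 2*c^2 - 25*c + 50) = c^5 - 16*c^4 + 51*c^3 + 304*c^2 - 1900*c + 2400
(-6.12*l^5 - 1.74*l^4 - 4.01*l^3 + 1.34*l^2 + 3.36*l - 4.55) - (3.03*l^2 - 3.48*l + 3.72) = -6.12*l^5 - 1.74*l^4 - 4.01*l^3 - 1.69*l^2 + 6.84*l - 8.27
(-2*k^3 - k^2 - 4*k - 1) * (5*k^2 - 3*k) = -10*k^5 + k^4 - 17*k^3 + 7*k^2 + 3*k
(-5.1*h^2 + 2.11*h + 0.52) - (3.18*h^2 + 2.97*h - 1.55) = -8.28*h^2 - 0.86*h + 2.07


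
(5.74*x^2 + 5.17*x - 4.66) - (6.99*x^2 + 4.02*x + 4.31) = -1.25*x^2 + 1.15*x - 8.97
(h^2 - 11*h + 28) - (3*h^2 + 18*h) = -2*h^2 - 29*h + 28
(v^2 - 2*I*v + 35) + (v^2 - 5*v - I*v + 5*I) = 2*v^2 - 5*v - 3*I*v + 35 + 5*I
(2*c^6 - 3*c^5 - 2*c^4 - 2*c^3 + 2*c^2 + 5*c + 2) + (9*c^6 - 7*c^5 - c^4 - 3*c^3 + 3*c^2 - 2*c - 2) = 11*c^6 - 10*c^5 - 3*c^4 - 5*c^3 + 5*c^2 + 3*c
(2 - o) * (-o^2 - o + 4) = o^3 - o^2 - 6*o + 8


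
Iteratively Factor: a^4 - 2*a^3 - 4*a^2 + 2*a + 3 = (a - 1)*(a^3 - a^2 - 5*a - 3) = (a - 1)*(a + 1)*(a^2 - 2*a - 3) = (a - 3)*(a - 1)*(a + 1)*(a + 1)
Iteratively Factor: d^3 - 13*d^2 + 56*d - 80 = (d - 5)*(d^2 - 8*d + 16) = (d - 5)*(d - 4)*(d - 4)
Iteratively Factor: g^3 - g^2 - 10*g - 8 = (g + 1)*(g^2 - 2*g - 8) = (g - 4)*(g + 1)*(g + 2)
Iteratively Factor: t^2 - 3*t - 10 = (t + 2)*(t - 5)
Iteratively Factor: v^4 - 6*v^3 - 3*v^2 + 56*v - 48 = (v - 1)*(v^3 - 5*v^2 - 8*v + 48) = (v - 1)*(v + 3)*(v^2 - 8*v + 16) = (v - 4)*(v - 1)*(v + 3)*(v - 4)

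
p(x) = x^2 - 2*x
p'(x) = 2*x - 2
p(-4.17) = 25.73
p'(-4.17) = -10.34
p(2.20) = 0.44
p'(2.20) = 2.40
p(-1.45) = 5.00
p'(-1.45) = -4.90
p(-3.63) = 20.44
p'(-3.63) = -9.26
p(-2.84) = 13.75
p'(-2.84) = -7.68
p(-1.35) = 4.52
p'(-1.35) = -4.70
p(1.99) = -0.02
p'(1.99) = 1.98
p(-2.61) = 12.03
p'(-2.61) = -7.22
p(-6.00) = 48.00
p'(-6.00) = -14.00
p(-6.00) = 48.00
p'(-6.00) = -14.00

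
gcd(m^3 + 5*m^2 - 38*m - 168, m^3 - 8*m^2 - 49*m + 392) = m + 7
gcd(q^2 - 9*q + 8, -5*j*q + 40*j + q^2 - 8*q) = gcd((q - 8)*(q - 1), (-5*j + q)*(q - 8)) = q - 8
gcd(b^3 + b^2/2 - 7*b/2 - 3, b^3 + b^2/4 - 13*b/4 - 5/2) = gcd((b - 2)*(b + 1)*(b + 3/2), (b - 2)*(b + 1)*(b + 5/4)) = b^2 - b - 2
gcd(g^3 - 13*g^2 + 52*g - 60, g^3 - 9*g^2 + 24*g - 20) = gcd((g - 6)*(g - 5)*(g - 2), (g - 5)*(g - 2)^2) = g^2 - 7*g + 10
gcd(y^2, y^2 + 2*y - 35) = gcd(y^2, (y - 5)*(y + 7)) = 1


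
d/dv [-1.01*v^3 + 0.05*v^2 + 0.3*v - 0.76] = -3.03*v^2 + 0.1*v + 0.3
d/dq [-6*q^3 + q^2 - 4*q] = -18*q^2 + 2*q - 4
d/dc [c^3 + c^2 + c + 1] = 3*c^2 + 2*c + 1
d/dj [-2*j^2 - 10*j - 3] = -4*j - 10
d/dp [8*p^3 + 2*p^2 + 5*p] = 24*p^2 + 4*p + 5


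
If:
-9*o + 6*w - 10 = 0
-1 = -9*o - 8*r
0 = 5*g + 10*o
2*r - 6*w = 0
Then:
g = 26/15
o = -13/15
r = 11/10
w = 11/30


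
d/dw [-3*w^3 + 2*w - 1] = 2 - 9*w^2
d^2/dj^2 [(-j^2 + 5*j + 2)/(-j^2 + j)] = 4*(-2*j^3 - 3*j^2 + 3*j - 1)/(j^3*(j^3 - 3*j^2 + 3*j - 1))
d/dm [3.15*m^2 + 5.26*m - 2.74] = 6.3*m + 5.26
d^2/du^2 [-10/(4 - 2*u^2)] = 10*(3*u^2 + 2)/(u^2 - 2)^3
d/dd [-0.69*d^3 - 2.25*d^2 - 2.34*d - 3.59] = -2.07*d^2 - 4.5*d - 2.34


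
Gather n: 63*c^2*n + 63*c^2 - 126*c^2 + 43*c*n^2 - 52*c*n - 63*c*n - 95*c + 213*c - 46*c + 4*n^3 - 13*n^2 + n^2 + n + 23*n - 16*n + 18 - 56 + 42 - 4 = -63*c^2 + 72*c + 4*n^3 + n^2*(43*c - 12) + n*(63*c^2 - 115*c + 8)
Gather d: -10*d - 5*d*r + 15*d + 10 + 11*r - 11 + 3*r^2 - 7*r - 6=d*(5 - 5*r) + 3*r^2 + 4*r - 7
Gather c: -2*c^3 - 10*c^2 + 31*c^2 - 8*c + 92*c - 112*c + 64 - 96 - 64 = -2*c^3 + 21*c^2 - 28*c - 96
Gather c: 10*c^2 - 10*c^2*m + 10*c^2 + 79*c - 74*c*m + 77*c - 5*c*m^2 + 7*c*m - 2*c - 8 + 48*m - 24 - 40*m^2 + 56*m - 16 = c^2*(20 - 10*m) + c*(-5*m^2 - 67*m + 154) - 40*m^2 + 104*m - 48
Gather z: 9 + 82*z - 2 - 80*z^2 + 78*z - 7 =-80*z^2 + 160*z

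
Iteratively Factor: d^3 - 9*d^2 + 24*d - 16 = (d - 4)*(d^2 - 5*d + 4) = (d - 4)^2*(d - 1)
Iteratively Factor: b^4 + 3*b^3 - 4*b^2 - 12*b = (b + 2)*(b^3 + b^2 - 6*b) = (b + 2)*(b + 3)*(b^2 - 2*b) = b*(b + 2)*(b + 3)*(b - 2)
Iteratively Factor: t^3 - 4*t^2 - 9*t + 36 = (t - 3)*(t^2 - t - 12) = (t - 4)*(t - 3)*(t + 3)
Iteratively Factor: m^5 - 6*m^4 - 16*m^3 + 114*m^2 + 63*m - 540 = (m + 3)*(m^4 - 9*m^3 + 11*m^2 + 81*m - 180) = (m - 5)*(m + 3)*(m^3 - 4*m^2 - 9*m + 36) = (m - 5)*(m - 4)*(m + 3)*(m^2 - 9) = (m - 5)*(m - 4)*(m - 3)*(m + 3)*(m + 3)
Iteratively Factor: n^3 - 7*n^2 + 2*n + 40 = (n - 4)*(n^2 - 3*n - 10) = (n - 5)*(n - 4)*(n + 2)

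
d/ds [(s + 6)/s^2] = (-s - 12)/s^3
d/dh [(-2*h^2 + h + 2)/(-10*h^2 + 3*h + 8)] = 2*(2*h^2 + 4*h + 1)/(100*h^4 - 60*h^3 - 151*h^2 + 48*h + 64)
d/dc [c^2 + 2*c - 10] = 2*c + 2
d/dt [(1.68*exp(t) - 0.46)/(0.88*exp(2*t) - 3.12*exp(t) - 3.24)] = (-1.4784*exp(2*t) + 0.8096*exp(t) - 6.8784)*exp(t)/(0.7744*exp(4*t) - 5.4912*exp(3*t) + 4.032*exp(2*t) + 20.2176*exp(t) + 10.4976)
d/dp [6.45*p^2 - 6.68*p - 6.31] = 12.9*p - 6.68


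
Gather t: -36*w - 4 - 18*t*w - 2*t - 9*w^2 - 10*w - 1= t*(-18*w - 2) - 9*w^2 - 46*w - 5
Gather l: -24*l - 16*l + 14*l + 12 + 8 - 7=13 - 26*l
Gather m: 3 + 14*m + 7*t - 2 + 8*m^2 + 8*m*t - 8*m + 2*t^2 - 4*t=8*m^2 + m*(8*t + 6) + 2*t^2 + 3*t + 1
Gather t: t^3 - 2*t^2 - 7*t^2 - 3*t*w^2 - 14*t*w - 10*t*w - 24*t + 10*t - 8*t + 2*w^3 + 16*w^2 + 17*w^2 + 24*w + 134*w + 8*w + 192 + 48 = t^3 - 9*t^2 + t*(-3*w^2 - 24*w - 22) + 2*w^3 + 33*w^2 + 166*w + 240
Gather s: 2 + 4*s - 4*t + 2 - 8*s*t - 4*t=s*(4 - 8*t) - 8*t + 4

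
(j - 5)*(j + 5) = j^2 - 25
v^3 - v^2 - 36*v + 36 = (v - 6)*(v - 1)*(v + 6)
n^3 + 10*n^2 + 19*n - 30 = (n - 1)*(n + 5)*(n + 6)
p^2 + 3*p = p*(p + 3)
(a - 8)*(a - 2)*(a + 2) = a^3 - 8*a^2 - 4*a + 32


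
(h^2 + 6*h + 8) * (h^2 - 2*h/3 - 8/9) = h^4 + 16*h^3/3 + 28*h^2/9 - 32*h/3 - 64/9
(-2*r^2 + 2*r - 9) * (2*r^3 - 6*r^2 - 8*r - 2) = -4*r^5 + 16*r^4 - 14*r^3 + 42*r^2 + 68*r + 18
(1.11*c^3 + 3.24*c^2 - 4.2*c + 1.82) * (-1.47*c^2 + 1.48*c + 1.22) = -1.6317*c^5 - 3.12*c^4 + 12.3234*c^3 - 4.9386*c^2 - 2.4304*c + 2.2204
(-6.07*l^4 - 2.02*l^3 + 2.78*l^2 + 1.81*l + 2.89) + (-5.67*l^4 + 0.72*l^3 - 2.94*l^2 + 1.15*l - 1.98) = -11.74*l^4 - 1.3*l^3 - 0.16*l^2 + 2.96*l + 0.91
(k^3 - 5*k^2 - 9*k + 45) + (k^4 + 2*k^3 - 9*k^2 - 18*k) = k^4 + 3*k^3 - 14*k^2 - 27*k + 45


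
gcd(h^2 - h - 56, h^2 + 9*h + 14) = h + 7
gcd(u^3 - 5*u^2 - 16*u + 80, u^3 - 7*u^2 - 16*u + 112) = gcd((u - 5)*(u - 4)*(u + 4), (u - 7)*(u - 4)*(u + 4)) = u^2 - 16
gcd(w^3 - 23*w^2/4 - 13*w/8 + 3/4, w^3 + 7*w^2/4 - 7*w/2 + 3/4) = w - 1/4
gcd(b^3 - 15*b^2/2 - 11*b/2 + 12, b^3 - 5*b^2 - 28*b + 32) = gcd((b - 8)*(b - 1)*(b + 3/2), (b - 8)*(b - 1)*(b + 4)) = b^2 - 9*b + 8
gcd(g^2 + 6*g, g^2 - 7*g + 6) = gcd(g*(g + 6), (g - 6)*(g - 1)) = 1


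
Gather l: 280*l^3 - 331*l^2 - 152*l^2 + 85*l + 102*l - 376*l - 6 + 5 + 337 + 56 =280*l^3 - 483*l^2 - 189*l + 392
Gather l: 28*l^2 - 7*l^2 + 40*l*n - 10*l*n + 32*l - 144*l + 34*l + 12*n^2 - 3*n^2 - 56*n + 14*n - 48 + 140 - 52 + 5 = 21*l^2 + l*(30*n - 78) + 9*n^2 - 42*n + 45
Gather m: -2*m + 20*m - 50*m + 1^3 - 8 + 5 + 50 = 48 - 32*m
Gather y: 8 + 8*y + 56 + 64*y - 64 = 72*y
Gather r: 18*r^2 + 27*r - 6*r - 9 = 18*r^2 + 21*r - 9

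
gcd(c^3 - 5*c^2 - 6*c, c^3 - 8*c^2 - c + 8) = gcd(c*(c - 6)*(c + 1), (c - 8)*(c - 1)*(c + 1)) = c + 1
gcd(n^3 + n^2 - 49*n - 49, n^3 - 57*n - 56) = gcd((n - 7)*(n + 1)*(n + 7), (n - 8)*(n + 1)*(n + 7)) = n^2 + 8*n + 7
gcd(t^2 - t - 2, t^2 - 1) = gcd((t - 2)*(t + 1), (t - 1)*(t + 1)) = t + 1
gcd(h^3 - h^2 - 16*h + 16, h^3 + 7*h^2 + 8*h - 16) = h^2 + 3*h - 4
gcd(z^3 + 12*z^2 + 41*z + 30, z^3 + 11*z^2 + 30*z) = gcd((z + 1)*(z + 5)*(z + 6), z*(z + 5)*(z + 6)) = z^2 + 11*z + 30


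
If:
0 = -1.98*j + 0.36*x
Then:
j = 0.181818181818182*x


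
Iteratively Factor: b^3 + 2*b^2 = (b + 2)*(b^2) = b*(b + 2)*(b)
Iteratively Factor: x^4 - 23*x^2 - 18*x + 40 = (x + 2)*(x^3 - 2*x^2 - 19*x + 20) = (x - 5)*(x + 2)*(x^2 + 3*x - 4) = (x - 5)*(x + 2)*(x + 4)*(x - 1)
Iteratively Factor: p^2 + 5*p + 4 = (p + 1)*(p + 4)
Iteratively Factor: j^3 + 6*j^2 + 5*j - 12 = (j + 3)*(j^2 + 3*j - 4) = (j - 1)*(j + 3)*(j + 4)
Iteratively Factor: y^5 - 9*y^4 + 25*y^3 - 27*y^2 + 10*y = (y)*(y^4 - 9*y^3 + 25*y^2 - 27*y + 10) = y*(y - 1)*(y^3 - 8*y^2 + 17*y - 10) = y*(y - 1)^2*(y^2 - 7*y + 10) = y*(y - 5)*(y - 1)^2*(y - 2)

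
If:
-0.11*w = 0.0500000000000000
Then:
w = -0.45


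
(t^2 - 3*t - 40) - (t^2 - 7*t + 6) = 4*t - 46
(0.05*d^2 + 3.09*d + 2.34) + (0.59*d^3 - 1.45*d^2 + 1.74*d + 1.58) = 0.59*d^3 - 1.4*d^2 + 4.83*d + 3.92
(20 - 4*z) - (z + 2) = 18 - 5*z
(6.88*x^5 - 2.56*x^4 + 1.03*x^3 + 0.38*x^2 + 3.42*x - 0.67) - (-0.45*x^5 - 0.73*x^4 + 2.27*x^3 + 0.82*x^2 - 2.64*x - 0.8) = 7.33*x^5 - 1.83*x^4 - 1.24*x^3 - 0.44*x^2 + 6.06*x + 0.13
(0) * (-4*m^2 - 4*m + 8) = 0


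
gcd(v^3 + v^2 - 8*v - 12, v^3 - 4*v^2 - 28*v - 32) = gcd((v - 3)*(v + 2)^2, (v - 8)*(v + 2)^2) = v^2 + 4*v + 4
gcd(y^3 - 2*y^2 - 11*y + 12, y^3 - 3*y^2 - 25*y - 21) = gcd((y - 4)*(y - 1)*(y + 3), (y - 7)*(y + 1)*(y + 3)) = y + 3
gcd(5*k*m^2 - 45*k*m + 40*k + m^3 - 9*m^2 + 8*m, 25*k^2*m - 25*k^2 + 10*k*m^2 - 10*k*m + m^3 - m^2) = 5*k*m - 5*k + m^2 - m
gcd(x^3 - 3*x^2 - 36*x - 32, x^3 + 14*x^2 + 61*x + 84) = x + 4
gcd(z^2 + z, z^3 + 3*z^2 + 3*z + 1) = z + 1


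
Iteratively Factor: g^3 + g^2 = (g)*(g^2 + g) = g*(g + 1)*(g)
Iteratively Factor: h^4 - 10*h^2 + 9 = (h - 1)*(h^3 + h^2 - 9*h - 9) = (h - 1)*(h + 3)*(h^2 - 2*h - 3) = (h - 1)*(h + 1)*(h + 3)*(h - 3)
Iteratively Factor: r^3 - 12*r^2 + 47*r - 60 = (r - 5)*(r^2 - 7*r + 12) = (r - 5)*(r - 3)*(r - 4)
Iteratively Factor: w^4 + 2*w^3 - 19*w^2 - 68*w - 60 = (w - 5)*(w^3 + 7*w^2 + 16*w + 12) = (w - 5)*(w + 2)*(w^2 + 5*w + 6) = (w - 5)*(w + 2)*(w + 3)*(w + 2)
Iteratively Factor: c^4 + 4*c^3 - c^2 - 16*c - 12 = (c + 2)*(c^3 + 2*c^2 - 5*c - 6) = (c + 1)*(c + 2)*(c^2 + c - 6) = (c + 1)*(c + 2)*(c + 3)*(c - 2)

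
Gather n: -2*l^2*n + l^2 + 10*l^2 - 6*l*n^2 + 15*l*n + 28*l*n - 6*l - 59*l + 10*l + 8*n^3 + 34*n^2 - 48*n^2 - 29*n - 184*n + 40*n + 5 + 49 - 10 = 11*l^2 - 55*l + 8*n^3 + n^2*(-6*l - 14) + n*(-2*l^2 + 43*l - 173) + 44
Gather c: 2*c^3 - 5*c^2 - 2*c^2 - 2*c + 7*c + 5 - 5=2*c^3 - 7*c^2 + 5*c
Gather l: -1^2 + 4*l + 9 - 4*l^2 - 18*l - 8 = -4*l^2 - 14*l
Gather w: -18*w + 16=16 - 18*w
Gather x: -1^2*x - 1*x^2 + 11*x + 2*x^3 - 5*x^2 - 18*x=2*x^3 - 6*x^2 - 8*x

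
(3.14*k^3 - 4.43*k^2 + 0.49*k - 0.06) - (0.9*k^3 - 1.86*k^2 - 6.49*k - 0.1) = 2.24*k^3 - 2.57*k^2 + 6.98*k + 0.04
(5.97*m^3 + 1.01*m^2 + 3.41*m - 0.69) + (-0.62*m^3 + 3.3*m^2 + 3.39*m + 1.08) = 5.35*m^3 + 4.31*m^2 + 6.8*m + 0.39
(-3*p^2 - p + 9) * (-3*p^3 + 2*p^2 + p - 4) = 9*p^5 - 3*p^4 - 32*p^3 + 29*p^2 + 13*p - 36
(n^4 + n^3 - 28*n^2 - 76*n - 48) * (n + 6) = n^5 + 7*n^4 - 22*n^3 - 244*n^2 - 504*n - 288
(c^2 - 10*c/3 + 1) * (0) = 0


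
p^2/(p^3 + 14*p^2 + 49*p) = p/(p^2 + 14*p + 49)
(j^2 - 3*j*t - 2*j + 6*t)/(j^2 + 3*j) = (j^2 - 3*j*t - 2*j + 6*t)/(j*(j + 3))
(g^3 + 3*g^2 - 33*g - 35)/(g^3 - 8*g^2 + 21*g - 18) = (g^3 + 3*g^2 - 33*g - 35)/(g^3 - 8*g^2 + 21*g - 18)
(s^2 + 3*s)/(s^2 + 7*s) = (s + 3)/(s + 7)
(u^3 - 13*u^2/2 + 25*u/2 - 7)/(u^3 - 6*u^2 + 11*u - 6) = (u - 7/2)/(u - 3)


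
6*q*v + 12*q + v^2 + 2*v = (6*q + v)*(v + 2)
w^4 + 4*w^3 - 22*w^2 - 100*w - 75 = (w - 5)*(w + 1)*(w + 3)*(w + 5)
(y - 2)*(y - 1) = y^2 - 3*y + 2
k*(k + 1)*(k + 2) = k^3 + 3*k^2 + 2*k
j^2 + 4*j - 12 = (j - 2)*(j + 6)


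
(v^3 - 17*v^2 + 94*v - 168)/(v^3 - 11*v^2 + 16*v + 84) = (v - 4)/(v + 2)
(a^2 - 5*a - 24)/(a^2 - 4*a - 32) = (a + 3)/(a + 4)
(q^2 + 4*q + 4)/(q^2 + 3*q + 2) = (q + 2)/(q + 1)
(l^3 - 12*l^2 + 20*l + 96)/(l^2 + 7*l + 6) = (l^3 - 12*l^2 + 20*l + 96)/(l^2 + 7*l + 6)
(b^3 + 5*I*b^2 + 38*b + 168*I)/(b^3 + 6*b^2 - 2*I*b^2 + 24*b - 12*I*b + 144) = (b + 7*I)/(b + 6)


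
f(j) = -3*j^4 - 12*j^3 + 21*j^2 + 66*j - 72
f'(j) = -12*j^3 - 36*j^2 + 42*j + 66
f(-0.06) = -75.88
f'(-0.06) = 63.35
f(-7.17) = -2971.04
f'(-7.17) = 2337.36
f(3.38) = -463.93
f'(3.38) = -666.69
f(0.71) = -19.61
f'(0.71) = 73.38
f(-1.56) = -96.06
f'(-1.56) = -41.57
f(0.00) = -72.00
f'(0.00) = 66.00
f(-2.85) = -9.66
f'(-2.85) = -68.32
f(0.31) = -49.91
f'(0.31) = 75.20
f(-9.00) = -9900.00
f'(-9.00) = 5520.00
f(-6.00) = -1008.00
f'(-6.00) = 1110.00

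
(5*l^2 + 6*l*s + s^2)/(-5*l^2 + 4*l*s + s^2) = (l + s)/(-l + s)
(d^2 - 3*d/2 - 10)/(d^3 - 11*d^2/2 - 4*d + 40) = 1/(d - 4)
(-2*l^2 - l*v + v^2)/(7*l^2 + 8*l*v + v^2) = (-2*l + v)/(7*l + v)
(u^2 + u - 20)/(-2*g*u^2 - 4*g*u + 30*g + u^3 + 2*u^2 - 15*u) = (u - 4)/(-2*g*u + 6*g + u^2 - 3*u)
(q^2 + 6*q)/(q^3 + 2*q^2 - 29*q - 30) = q/(q^2 - 4*q - 5)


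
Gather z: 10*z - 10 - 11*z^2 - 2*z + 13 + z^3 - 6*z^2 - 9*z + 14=z^3 - 17*z^2 - z + 17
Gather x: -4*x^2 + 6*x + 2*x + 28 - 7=-4*x^2 + 8*x + 21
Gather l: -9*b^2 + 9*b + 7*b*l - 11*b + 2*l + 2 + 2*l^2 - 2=-9*b^2 - 2*b + 2*l^2 + l*(7*b + 2)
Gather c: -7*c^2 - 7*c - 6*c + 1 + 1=-7*c^2 - 13*c + 2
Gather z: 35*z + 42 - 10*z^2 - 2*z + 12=-10*z^2 + 33*z + 54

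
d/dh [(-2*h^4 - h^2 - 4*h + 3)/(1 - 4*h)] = 2*(12*h^4 - 4*h^3 + 2*h^2 - h + 4)/(16*h^2 - 8*h + 1)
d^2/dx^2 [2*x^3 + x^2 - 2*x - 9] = 12*x + 2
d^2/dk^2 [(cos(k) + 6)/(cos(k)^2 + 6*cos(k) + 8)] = (-9*(1 - cos(2*k))^2*cos(k)/4 - 9*(1 - cos(2*k))^2/2 + 349*cos(k) + 12*cos(2*k) - 33*cos(3*k)/2 + cos(5*k)/2 + 270)/((cos(k) + 2)^3*(cos(k) + 4)^3)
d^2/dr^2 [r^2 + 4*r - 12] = 2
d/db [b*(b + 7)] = 2*b + 7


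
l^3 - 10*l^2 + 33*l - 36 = (l - 4)*(l - 3)^2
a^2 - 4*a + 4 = (a - 2)^2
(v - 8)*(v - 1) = v^2 - 9*v + 8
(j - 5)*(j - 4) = j^2 - 9*j + 20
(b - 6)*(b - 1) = b^2 - 7*b + 6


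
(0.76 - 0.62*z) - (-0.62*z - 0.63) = 1.39000000000000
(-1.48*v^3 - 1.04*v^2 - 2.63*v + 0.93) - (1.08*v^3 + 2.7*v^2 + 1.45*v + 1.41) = -2.56*v^3 - 3.74*v^2 - 4.08*v - 0.48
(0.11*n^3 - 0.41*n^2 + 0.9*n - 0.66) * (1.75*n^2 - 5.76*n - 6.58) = 0.1925*n^5 - 1.3511*n^4 + 3.2128*n^3 - 3.6412*n^2 - 2.1204*n + 4.3428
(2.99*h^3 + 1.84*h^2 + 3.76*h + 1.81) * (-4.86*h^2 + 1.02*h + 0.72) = -14.5314*h^5 - 5.8926*h^4 - 14.244*h^3 - 3.6366*h^2 + 4.5534*h + 1.3032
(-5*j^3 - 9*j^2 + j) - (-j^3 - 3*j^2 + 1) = -4*j^3 - 6*j^2 + j - 1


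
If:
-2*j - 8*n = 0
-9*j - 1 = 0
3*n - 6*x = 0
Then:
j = -1/9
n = 1/36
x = 1/72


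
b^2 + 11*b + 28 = (b + 4)*(b + 7)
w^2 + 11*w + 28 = (w + 4)*(w + 7)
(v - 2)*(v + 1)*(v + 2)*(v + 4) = v^4 + 5*v^3 - 20*v - 16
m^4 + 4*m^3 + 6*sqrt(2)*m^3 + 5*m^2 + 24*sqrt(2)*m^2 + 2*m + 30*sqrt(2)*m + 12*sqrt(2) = (m + 1)^2*(m + 2)*(m + 6*sqrt(2))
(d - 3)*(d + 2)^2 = d^3 + d^2 - 8*d - 12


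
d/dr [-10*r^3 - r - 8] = -30*r^2 - 1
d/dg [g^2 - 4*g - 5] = 2*g - 4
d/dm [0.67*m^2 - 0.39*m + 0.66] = 1.34*m - 0.39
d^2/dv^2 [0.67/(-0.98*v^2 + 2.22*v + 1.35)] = (-1.286936*v^2 + 2.915304*v + 0.67*(1.96*v - 2.22)*(3.92*v - 4.44) + 1.77282)/(-0.98*v^2 + 2.22*v + 1.35)^3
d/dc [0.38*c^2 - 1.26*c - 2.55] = 0.76*c - 1.26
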